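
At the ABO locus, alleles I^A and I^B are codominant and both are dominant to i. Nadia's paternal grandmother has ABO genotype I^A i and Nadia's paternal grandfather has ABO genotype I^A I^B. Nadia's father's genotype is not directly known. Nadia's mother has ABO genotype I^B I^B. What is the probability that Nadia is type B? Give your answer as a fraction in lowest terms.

Nadia's father's ABO genotype from I^A i × I^A I^B: 1/4 I^A I^A, 1/4 I^A I^B, 1/4 I^A i, 1/4 I^B i.
Crossing each possibility with the mother I^B I^B and summing P(type B): 1/4·0 + 1/4·1/2 + 1/4·1/2 + 1/4·1 = 1/2.

1/2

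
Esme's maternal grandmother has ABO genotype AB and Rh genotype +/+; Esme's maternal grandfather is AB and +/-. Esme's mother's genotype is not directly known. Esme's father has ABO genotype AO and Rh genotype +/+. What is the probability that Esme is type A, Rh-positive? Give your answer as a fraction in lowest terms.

1/2

Esme's mother's ABO genotype from AB × AB: 1/4 AA, 1/2 AB, 1/4 BB.
Crossing each possibility with the father AO and summing P(type A): 1/4·1 + 1/2·1/2 + 1/4·0 = 1/2.
Similarly for Rh via the mother's Rh distribution: P(Rh+) = 1.
Independent loci: 1/2 × 1 = 1/2.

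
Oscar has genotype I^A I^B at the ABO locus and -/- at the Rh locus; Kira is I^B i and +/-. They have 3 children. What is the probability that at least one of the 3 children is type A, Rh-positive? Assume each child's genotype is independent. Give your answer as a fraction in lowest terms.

169/512

ABO cross I^A I^B × I^B i → 1/4 A, 1/2 B, 1/4 AB.
Rh cross -/- × +/- → 1/2 Rh+, 1/2 Rh-; so P(type A, Rh-positive) = 1/4 × 1/2 = 1/8 per child.
P(none) = (7/8)^3 = 343/512; P(at least one) = 1 − 343/512 = 169/512.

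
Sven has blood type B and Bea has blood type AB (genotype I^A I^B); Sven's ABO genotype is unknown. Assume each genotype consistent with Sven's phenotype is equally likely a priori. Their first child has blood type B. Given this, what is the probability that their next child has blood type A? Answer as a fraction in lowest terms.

Possible genotypes: Sven ∈ {I^B I^B, I^B i}; Bea ∈ {I^A I^B}.
Weight each parental genotype pair by prior × P(type-B child):
  I^B I^B × I^A I^B: posterior weight 1/2; P(next child type A) = 0.
  I^B i × I^A I^B: posterior weight 1/2; P(next child type A) = 1/4.
Weighted sum = 1/8.

1/8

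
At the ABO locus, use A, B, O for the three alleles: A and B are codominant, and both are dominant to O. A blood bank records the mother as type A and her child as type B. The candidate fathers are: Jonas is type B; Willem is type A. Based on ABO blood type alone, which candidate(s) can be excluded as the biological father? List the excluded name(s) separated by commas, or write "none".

Willem

A candidate is excluded only if no genotype consistent with his phenotype could produce a type B child with a type A mother.
Willem (type A): no genotype consistent with that phenotype can produce a type-B child with a type-A mother.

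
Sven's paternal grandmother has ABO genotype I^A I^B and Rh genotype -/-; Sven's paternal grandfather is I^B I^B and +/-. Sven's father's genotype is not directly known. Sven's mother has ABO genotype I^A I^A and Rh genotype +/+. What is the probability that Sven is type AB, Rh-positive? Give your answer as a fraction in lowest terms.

3/4

Sven's father's ABO genotype from I^A I^B × I^B I^B: 1/2 I^A I^B, 1/2 I^B I^B.
Crossing each possibility with the mother I^A I^A and summing P(type AB): 1/2·1/2 + 1/2·1 = 3/4.
Similarly for Rh via the father's Rh distribution: P(Rh+) = 1.
Independent loci: 3/4 × 1 = 3/4.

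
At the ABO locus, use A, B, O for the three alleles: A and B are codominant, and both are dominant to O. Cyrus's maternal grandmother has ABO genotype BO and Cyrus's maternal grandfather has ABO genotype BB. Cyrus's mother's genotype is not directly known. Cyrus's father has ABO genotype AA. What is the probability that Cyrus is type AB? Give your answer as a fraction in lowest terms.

3/4

Cyrus's mother's ABO genotype from BO × BB: 1/2 BB, 1/2 BO.
Crossing each possibility with the father AA and summing P(type AB): 1/2·1 + 1/2·1/2 = 3/4.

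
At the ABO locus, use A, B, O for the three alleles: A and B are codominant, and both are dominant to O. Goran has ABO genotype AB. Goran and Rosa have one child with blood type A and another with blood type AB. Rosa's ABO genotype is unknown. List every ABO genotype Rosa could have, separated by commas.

AA, AB, AO, BO

For each candidate genotype of Rosa, check whether crossing it with AB can produce every observed child phenotype.
  AA → possible child types {A, AB} ✓
  AB → possible child types {A, B, AB} ✓
  AO → possible child types {A, B, AB} ✓
  BB → possible child types {B, AB} ✗
  BO → possible child types {A, B, AB} ✓
  OO → possible child types {A, B} ✗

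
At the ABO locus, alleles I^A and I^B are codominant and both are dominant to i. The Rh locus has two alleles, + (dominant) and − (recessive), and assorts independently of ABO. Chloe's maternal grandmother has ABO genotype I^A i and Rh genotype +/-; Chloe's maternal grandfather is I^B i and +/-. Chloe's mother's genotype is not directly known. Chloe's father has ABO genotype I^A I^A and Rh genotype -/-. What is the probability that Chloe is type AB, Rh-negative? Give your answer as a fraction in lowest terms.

1/8

Chloe's mother's ABO genotype from I^A i × I^B i: 1/4 I^A I^B, 1/4 I^A i, 1/4 I^B i, 1/4 i i.
Crossing each possibility with the father I^A I^A and summing P(type AB): 1/4·1/2 + 1/4·0 + 1/4·1/2 + 1/4·0 = 1/4.
Similarly for Rh via the mother's Rh distribution: P(Rh-) = 1/2.
Independent loci: 1/4 × 1/2 = 1/8.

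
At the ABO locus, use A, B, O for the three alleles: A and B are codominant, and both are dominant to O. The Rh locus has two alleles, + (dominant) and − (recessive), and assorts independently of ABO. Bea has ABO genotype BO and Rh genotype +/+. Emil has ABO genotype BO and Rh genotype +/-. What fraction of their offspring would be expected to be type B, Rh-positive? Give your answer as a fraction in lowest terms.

3/4

ABO cross BO × BO → offspring phenotypes: 1/4 O, 3/4 B.
Rh cross +/+ × +/- → 1 Rh+.
Independent loci: P(type B, Rh-positive) = 3/4 × 1 = 3/4.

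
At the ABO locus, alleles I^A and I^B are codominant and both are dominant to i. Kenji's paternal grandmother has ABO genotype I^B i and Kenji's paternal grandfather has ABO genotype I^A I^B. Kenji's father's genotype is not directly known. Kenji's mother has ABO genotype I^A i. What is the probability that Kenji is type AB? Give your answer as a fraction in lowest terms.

Kenji's father's ABO genotype from I^B i × I^A I^B: 1/4 I^A I^B, 1/4 I^A i, 1/4 I^B I^B, 1/4 I^B i.
Crossing each possibility with the mother I^A i and summing P(type AB): 1/4·1/4 + 1/4·0 + 1/4·1/2 + 1/4·1/4 = 1/4.

1/4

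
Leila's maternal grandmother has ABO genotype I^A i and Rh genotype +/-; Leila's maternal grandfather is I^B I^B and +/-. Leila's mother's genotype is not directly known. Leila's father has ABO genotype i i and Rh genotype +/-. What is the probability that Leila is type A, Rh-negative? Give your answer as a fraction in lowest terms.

1/16

Leila's mother's ABO genotype from I^A i × I^B I^B: 1/2 I^A I^B, 1/2 I^B i.
Crossing each possibility with the father i i and summing P(type A): 1/2·1/2 + 1/2·0 = 1/4.
Similarly for Rh via the mother's Rh distribution: P(Rh-) = 1/4.
Independent loci: 1/4 × 1/4 = 1/16.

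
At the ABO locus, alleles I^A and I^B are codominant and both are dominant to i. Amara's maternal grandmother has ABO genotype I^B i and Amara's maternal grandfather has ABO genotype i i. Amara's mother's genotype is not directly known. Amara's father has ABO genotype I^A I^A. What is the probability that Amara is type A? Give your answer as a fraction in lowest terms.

Amara's mother's ABO genotype from I^B i × i i: 1/2 I^B i, 1/2 i i.
Crossing each possibility with the father I^A I^A and summing P(type A): 1/2·1/2 + 1/2·1 = 3/4.

3/4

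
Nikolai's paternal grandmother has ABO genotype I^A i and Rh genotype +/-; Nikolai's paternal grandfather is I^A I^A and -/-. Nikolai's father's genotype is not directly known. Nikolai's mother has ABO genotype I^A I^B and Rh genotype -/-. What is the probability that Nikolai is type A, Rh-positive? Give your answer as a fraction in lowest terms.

1/8

Nikolai's father's ABO genotype from I^A i × I^A I^A: 1/2 I^A I^A, 1/2 I^A i.
Crossing each possibility with the mother I^A I^B and summing P(type A): 1/2·1/2 + 1/2·1/2 = 1/2.
Similarly for Rh via the father's Rh distribution: P(Rh+) = 1/4.
Independent loci: 1/2 × 1/4 = 1/8.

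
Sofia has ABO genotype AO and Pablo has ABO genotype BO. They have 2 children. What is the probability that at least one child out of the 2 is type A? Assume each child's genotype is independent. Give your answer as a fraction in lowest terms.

ABO cross AO × BO → 1/4 O, 1/4 A, 1/4 B, 1/4 AB.
So P(type A) = 1/4 per child.
P(none) = (3/4)^2 = 9/16; P(at least one) = 1 − 9/16 = 7/16.

7/16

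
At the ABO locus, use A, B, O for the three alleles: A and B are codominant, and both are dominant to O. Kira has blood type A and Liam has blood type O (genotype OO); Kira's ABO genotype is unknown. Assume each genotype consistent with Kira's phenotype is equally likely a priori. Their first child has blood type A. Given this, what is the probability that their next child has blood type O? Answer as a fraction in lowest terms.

Possible genotypes: Kira ∈ {AA, AO}; Liam ∈ {OO}.
Weight each parental genotype pair by prior × P(type-A child):
  AA × OO: posterior weight 2/3; P(next child type O) = 0.
  AO × OO: posterior weight 1/3; P(next child type O) = 1/2.
Weighted sum = 1/6.

1/6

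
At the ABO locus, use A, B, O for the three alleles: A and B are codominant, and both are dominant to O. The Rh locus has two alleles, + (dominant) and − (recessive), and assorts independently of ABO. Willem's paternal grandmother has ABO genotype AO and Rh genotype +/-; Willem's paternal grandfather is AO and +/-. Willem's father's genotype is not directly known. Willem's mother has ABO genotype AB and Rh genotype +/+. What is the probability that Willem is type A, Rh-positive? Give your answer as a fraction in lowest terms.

Willem's father's ABO genotype from AO × AO: 1/4 AA, 1/2 AO, 1/4 OO.
Crossing each possibility with the mother AB and summing P(type A): 1/4·1/2 + 1/2·1/2 + 1/4·1/2 = 1/2.
Similarly for Rh via the father's Rh distribution: P(Rh+) = 1.
Independent loci: 1/2 × 1 = 1/2.

1/2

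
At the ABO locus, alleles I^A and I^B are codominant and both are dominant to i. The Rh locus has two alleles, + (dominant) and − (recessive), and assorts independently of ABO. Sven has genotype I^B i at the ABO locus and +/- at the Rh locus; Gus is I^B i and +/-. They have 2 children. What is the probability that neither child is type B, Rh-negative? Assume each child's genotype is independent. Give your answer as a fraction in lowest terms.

ABO cross I^B i × I^B i → 1/4 O, 3/4 B.
Rh cross +/- × +/- → 3/4 Rh+, 1/4 Rh-; so P(type B, Rh-negative) = 3/4 × 1/4 = 3/16 per child.
P(not type B, Rh-negative) = 13/16 for one child; (13/16)^2 = 169/256.

169/256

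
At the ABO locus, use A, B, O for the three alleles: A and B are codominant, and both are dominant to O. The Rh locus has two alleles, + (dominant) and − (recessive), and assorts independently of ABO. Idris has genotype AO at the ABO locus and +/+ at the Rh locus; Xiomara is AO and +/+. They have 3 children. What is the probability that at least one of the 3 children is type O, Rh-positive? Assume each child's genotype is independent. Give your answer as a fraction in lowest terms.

37/64

ABO cross AO × AO → 1/4 O, 3/4 A.
Rh cross +/+ × +/+ → 1 Rh+; so P(type O, Rh-positive) = 1/4 × 1 = 1/4 per child.
P(none) = (3/4)^3 = 27/64; P(at least one) = 1 − 27/64 = 37/64.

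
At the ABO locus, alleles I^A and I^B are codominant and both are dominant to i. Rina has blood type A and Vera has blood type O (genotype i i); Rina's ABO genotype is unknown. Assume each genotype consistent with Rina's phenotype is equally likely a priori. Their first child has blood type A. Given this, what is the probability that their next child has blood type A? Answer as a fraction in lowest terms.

5/6

Possible genotypes: Rina ∈ {I^A I^A, I^A i}; Vera ∈ {i i}.
Weight each parental genotype pair by prior × P(type-A child):
  I^A I^A × i i: posterior weight 2/3; P(next child type A) = 1.
  I^A i × i i: posterior weight 1/3; P(next child type A) = 1/2.
Weighted sum = 5/6.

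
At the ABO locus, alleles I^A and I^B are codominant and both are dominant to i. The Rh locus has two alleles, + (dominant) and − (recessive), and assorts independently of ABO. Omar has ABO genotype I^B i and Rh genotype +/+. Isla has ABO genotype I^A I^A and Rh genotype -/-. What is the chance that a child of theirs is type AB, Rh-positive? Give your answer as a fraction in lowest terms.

ABO cross I^B i × I^A I^A → offspring phenotypes: 1/2 A, 1/2 AB.
Rh cross +/+ × -/- → 1 Rh+.
Independent loci: P(type AB, Rh-positive) = 1/2 × 1 = 1/2.

1/2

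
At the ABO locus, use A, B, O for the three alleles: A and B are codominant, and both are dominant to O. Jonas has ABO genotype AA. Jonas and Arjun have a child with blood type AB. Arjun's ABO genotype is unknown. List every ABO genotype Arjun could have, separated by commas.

AB, BB, BO

For each candidate genotype of Arjun, check whether crossing it with AA can produce every observed child phenotype.
  AA → possible child types {A} ✗
  AB → possible child types {A, AB} ✓
  AO → possible child types {A} ✗
  BB → possible child types {AB} ✓
  BO → possible child types {A, AB} ✓
  OO → possible child types {A} ✗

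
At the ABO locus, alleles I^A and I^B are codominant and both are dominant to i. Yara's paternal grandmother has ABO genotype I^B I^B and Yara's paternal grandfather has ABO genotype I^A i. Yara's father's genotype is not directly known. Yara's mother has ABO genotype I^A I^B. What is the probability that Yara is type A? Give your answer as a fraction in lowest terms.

1/4

Yara's father's ABO genotype from I^B I^B × I^A i: 1/2 I^A I^B, 1/2 I^B i.
Crossing each possibility with the mother I^A I^B and summing P(type A): 1/2·1/4 + 1/2·1/4 = 1/4.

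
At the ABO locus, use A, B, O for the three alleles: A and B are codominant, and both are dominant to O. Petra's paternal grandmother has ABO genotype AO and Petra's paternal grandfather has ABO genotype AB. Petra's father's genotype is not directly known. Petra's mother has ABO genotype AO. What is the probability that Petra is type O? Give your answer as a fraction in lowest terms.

Petra's father's ABO genotype from AO × AB: 1/4 AA, 1/4 AB, 1/4 AO, 1/4 BO.
Crossing each possibility with the mother AO and summing P(type O): 1/4·0 + 1/4·0 + 1/4·1/4 + 1/4·1/4 = 1/8.

1/8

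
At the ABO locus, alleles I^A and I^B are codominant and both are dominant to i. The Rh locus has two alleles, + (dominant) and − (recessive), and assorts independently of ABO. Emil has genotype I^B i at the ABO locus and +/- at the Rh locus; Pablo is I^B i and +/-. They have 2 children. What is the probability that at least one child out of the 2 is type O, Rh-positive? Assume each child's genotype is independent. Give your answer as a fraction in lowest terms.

ABO cross I^B i × I^B i → 1/4 O, 3/4 B.
Rh cross +/- × +/- → 3/4 Rh+, 1/4 Rh-; so P(type O, Rh-positive) = 1/4 × 3/4 = 3/16 per child.
P(none) = (13/16)^2 = 169/256; P(at least one) = 1 − 169/256 = 87/256.

87/256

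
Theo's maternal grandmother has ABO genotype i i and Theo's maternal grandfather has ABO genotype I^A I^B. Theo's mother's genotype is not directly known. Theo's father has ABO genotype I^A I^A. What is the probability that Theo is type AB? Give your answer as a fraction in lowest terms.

1/4

Theo's mother's ABO genotype from i i × I^A I^B: 1/2 I^A i, 1/2 I^B i.
Crossing each possibility with the father I^A I^A and summing P(type AB): 1/2·0 + 1/2·1/2 = 1/4.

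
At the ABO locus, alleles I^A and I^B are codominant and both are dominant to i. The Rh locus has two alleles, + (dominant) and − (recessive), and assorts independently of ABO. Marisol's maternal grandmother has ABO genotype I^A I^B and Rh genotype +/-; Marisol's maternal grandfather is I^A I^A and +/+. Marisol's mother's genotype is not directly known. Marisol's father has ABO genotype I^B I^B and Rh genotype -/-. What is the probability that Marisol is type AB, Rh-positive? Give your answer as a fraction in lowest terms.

9/16

Marisol's mother's ABO genotype from I^A I^B × I^A I^A: 1/2 I^A I^A, 1/2 I^A I^B.
Crossing each possibility with the father I^B I^B and summing P(type AB): 1/2·1 + 1/2·1/2 = 3/4.
Similarly for Rh via the mother's Rh distribution: P(Rh+) = 3/4.
Independent loci: 3/4 × 3/4 = 9/16.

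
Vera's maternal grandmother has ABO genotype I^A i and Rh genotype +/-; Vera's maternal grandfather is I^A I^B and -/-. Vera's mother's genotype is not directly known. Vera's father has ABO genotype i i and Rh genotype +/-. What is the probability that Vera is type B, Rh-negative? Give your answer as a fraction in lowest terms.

Vera's mother's ABO genotype from I^A i × I^A I^B: 1/4 I^A I^A, 1/4 I^A I^B, 1/4 I^A i, 1/4 I^B i.
Crossing each possibility with the father i i and summing P(type B): 1/4·0 + 1/4·1/2 + 1/4·0 + 1/4·1/2 = 1/4.
Similarly for Rh via the mother's Rh distribution: P(Rh-) = 3/8.
Independent loci: 1/4 × 3/8 = 3/32.

3/32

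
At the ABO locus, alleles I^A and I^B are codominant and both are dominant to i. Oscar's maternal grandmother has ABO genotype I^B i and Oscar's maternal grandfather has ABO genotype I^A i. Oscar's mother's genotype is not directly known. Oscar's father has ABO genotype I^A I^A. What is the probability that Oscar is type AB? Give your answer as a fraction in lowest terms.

Oscar's mother's ABO genotype from I^B i × I^A i: 1/4 I^A I^B, 1/4 I^A i, 1/4 I^B i, 1/4 i i.
Crossing each possibility with the father I^A I^A and summing P(type AB): 1/4·1/2 + 1/4·0 + 1/4·1/2 + 1/4·0 = 1/4.

1/4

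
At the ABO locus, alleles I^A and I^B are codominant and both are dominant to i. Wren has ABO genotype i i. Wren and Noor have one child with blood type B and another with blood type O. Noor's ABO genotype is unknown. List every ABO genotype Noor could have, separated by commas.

I^B i

For each candidate genotype of Noor, check whether crossing it with i i can produce every observed child phenotype.
  I^A I^A → possible child types {A} ✗
  I^A I^B → possible child types {A, B} ✗
  I^A i → possible child types {O, A} ✗
  I^B I^B → possible child types {B} ✗
  I^B i → possible child types {O, B} ✓
  i i → possible child types {O} ✗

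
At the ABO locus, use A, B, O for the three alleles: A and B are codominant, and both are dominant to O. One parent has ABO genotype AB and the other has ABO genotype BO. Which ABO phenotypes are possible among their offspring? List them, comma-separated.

A, B, AB

Gametes from AB × BO give offspring ABO genotypes AB, AO, BB, BO, i.e. phenotypes A, B, AB.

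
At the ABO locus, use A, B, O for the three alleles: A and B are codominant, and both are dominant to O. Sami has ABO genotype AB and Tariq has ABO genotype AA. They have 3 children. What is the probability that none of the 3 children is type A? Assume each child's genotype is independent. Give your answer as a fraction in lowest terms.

ABO cross AB × AA → 1/2 A, 1/2 AB.
So P(type A) = 1/2 per child.
P(not type A) = 1/2 for one child; (1/2)^3 = 1/8.

1/8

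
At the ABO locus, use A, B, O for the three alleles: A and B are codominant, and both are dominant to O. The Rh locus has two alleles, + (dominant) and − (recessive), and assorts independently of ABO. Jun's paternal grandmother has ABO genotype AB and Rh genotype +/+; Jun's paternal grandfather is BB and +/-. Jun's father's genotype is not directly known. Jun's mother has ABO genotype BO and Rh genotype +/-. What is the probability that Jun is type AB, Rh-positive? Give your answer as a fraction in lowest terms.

Jun's father's ABO genotype from AB × BB: 1/2 AB, 1/2 BB.
Crossing each possibility with the mother BO and summing P(type AB): 1/2·1/4 + 1/2·0 = 1/8.
Similarly for Rh via the father's Rh distribution: P(Rh+) = 7/8.
Independent loci: 1/8 × 7/8 = 7/64.

7/64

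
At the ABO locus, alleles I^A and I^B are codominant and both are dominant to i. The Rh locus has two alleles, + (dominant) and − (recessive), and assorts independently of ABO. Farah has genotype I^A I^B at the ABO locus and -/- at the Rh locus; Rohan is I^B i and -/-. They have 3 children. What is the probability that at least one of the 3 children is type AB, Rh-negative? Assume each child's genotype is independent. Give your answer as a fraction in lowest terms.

37/64

ABO cross I^A I^B × I^B i → 1/4 A, 1/2 B, 1/4 AB.
Rh cross -/- × -/- → 1 Rh-; so P(type AB, Rh-negative) = 1/4 × 1 = 1/4 per child.
P(none) = (3/4)^3 = 27/64; P(at least one) = 1 − 27/64 = 37/64.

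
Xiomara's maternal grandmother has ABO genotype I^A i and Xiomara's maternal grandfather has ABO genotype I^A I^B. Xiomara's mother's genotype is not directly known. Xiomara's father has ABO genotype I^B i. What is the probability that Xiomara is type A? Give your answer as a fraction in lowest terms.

1/4

Xiomara's mother's ABO genotype from I^A i × I^A I^B: 1/4 I^A I^A, 1/4 I^A I^B, 1/4 I^A i, 1/4 I^B i.
Crossing each possibility with the father I^B i and summing P(type A): 1/4·1/2 + 1/4·1/4 + 1/4·1/4 + 1/4·0 = 1/4.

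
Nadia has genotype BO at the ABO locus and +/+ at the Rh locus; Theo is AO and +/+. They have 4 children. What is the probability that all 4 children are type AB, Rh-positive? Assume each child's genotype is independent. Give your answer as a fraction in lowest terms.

1/256

ABO cross BO × AO → 1/4 O, 1/4 A, 1/4 B, 1/4 AB.
Rh cross +/+ × +/+ → 1 Rh+; so P(type AB, Rh-positive) = 1/4 × 1 = 1/4 per child.
All 4 independent: (1/4)^4 = 1/256.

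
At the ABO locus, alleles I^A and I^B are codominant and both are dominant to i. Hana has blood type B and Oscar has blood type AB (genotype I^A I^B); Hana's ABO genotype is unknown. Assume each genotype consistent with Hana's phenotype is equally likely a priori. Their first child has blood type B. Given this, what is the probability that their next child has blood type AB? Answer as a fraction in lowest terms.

3/8

Possible genotypes: Hana ∈ {I^B I^B, I^B i}; Oscar ∈ {I^A I^B}.
Weight each parental genotype pair by prior × P(type-B child):
  I^B I^B × I^A I^B: posterior weight 1/2; P(next child type AB) = 1/2.
  I^B i × I^A I^B: posterior weight 1/2; P(next child type AB) = 1/4.
Weighted sum = 3/8.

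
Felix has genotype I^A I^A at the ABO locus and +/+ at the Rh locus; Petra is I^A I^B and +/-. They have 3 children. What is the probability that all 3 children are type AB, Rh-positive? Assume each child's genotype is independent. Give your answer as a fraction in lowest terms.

ABO cross I^A I^A × I^A I^B → 1/2 A, 1/2 AB.
Rh cross +/+ × +/- → 1 Rh+; so P(type AB, Rh-positive) = 1/2 × 1 = 1/2 per child.
All 3 independent: (1/2)^3 = 1/8.

1/8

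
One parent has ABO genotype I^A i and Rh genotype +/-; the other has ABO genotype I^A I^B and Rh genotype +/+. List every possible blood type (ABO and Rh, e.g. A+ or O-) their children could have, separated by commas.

Gametes from I^A i × I^A I^B give offspring ABO genotypes I^A I^A, I^A I^B, I^A i, I^B i, i.e. phenotypes A, B, AB.
Rh cross +/- × +/+ → phenotypes Rh+.
Combining independently: A+, B+, AB+.

A+, B+, AB+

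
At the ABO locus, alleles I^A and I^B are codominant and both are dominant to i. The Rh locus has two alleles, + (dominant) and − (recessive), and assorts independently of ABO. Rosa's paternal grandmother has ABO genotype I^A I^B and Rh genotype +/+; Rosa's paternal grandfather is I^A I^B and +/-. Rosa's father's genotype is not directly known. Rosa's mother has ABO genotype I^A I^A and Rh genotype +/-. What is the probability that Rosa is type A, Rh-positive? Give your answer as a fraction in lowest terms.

Rosa's father's ABO genotype from I^A I^B × I^A I^B: 1/4 I^A I^A, 1/2 I^A I^B, 1/4 I^B I^B.
Crossing each possibility with the mother I^A I^A and summing P(type A): 1/4·1 + 1/2·1/2 + 1/4·0 = 1/2.
Similarly for Rh via the father's Rh distribution: P(Rh+) = 7/8.
Independent loci: 1/2 × 7/8 = 7/16.

7/16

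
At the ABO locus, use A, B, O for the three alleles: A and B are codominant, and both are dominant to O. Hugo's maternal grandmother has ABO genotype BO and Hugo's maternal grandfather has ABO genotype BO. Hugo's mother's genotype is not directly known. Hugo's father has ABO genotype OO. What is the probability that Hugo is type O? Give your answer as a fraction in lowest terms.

Hugo's mother's ABO genotype from BO × BO: 1/4 BB, 1/2 BO, 1/4 OO.
Crossing each possibility with the father OO and summing P(type O): 1/4·0 + 1/2·1/2 + 1/4·1 = 1/2.

1/2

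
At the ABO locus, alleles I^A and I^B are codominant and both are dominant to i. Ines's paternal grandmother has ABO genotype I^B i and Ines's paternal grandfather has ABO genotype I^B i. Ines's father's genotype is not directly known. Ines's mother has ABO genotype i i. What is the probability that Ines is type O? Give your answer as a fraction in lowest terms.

1/2

Ines's father's ABO genotype from I^B i × I^B i: 1/4 I^B I^B, 1/2 I^B i, 1/4 i i.
Crossing each possibility with the mother i i and summing P(type O): 1/4·0 + 1/2·1/2 + 1/4·1 = 1/2.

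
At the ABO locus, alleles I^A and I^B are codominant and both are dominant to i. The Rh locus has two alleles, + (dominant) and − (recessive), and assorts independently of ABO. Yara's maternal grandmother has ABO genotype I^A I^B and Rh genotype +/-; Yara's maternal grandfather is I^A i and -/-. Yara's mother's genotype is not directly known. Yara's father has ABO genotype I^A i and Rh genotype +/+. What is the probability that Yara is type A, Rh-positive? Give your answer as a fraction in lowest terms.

5/8

Yara's mother's ABO genotype from I^A I^B × I^A i: 1/4 I^A I^A, 1/4 I^A I^B, 1/4 I^A i, 1/4 I^B i.
Crossing each possibility with the father I^A i and summing P(type A): 1/4·1 + 1/4·1/2 + 1/4·3/4 + 1/4·1/4 = 5/8.
Similarly for Rh via the mother's Rh distribution: P(Rh+) = 1.
Independent loci: 5/8 × 1 = 5/8.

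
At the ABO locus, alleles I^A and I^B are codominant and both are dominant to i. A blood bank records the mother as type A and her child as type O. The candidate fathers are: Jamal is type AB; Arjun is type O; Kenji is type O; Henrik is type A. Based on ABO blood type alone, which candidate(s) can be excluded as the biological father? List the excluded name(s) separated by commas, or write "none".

A candidate is excluded only if no genotype consistent with his phenotype could produce a type O child with a type A mother.
Jamal (type AB): no genotype consistent with that phenotype can produce a type-O child with a type-A mother.

Jamal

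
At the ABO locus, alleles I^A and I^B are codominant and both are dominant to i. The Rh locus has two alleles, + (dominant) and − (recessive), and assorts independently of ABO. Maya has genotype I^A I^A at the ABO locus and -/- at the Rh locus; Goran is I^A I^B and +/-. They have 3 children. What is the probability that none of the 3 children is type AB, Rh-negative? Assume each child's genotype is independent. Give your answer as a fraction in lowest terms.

27/64

ABO cross I^A I^A × I^A I^B → 1/2 A, 1/2 AB.
Rh cross -/- × +/- → 1/2 Rh+, 1/2 Rh-; so P(type AB, Rh-negative) = 1/2 × 1/2 = 1/4 per child.
P(not type AB, Rh-negative) = 3/4 for one child; (3/4)^3 = 27/64.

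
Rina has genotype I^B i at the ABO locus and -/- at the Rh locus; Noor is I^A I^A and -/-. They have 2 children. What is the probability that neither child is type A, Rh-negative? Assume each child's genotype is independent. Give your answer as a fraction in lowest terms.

1/4

ABO cross I^B i × I^A I^A → 1/2 A, 1/2 AB.
Rh cross -/- × -/- → 1 Rh-; so P(type A, Rh-negative) = 1/2 × 1 = 1/2 per child.
P(not type A, Rh-negative) = 1/2 for one child; (1/2)^2 = 1/4.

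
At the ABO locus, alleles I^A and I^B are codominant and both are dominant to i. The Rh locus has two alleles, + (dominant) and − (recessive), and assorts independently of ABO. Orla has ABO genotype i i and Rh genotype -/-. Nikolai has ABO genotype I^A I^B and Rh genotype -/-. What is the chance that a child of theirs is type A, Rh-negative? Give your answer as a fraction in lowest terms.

1/2

ABO cross i i × I^A I^B → offspring phenotypes: 1/2 A, 1/2 B.
Rh cross -/- × -/- → 1 Rh-.
Independent loci: P(type A, Rh-negative) = 1/2 × 1 = 1/2.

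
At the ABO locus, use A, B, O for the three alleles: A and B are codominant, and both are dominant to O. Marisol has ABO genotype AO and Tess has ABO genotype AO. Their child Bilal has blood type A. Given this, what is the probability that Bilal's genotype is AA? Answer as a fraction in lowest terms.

Cross AO × AO → 1/4 AA, 1/2 AO, 1/4 OO.
Type-A genotypes among offspring: AA (1/4), AO (1/2); total 3/4.
P(AA | type A) = (1/4) / (3/4) = 1/3.

1/3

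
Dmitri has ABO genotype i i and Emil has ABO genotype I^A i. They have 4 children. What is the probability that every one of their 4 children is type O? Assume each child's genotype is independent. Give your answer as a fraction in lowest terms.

ABO cross i i × I^A i → 1/2 O, 1/2 A.
So P(type O) = 1/2 per child.
All 4 independent: (1/2)^4 = 1/16.

1/16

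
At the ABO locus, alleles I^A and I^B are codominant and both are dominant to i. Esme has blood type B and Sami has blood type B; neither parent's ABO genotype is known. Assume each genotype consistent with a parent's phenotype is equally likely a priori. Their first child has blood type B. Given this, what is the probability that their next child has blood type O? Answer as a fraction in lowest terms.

1/20

Possible genotypes: Esme ∈ {I^B I^B, I^B i}; Sami ∈ {I^B I^B, I^B i}.
Weight each parental genotype pair by prior × P(type-B child):
  I^B I^B × I^B I^B: posterior weight 4/15; P(next child type O) = 0.
  I^B I^B × I^B i: posterior weight 4/15; P(next child type O) = 0.
  I^B i × I^B I^B: posterior weight 4/15; P(next child type O) = 0.
  I^B i × I^B i: posterior weight 1/5; P(next child type O) = 1/4.
Weighted sum = 1/20.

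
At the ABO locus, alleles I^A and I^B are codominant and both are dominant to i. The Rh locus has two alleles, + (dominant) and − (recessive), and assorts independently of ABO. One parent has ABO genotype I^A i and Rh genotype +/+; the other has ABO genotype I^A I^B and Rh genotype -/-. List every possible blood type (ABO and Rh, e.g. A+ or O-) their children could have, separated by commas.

Gametes from I^A i × I^A I^B give offspring ABO genotypes I^A I^A, I^A I^B, I^A i, I^B i, i.e. phenotypes A, B, AB.
Rh cross +/+ × -/- → phenotypes Rh+.
Combining independently: A+, B+, AB+.

A+, B+, AB+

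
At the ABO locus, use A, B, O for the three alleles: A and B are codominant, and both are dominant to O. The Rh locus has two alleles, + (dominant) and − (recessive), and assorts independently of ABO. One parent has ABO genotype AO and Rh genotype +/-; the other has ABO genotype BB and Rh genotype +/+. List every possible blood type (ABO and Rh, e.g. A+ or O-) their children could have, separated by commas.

B+, AB+

Gametes from AO × BB give offspring ABO genotypes AB, BO, i.e. phenotypes B, AB.
Rh cross +/- × +/+ → phenotypes Rh+.
Combining independently: B+, AB+.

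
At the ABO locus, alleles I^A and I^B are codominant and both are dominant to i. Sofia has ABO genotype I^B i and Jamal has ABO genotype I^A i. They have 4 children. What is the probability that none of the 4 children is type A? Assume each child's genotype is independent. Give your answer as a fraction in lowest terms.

ABO cross I^B i × I^A i → 1/4 O, 1/4 A, 1/4 B, 1/4 AB.
So P(type A) = 1/4 per child.
P(not type A) = 3/4 for one child; (3/4)^4 = 81/256.

81/256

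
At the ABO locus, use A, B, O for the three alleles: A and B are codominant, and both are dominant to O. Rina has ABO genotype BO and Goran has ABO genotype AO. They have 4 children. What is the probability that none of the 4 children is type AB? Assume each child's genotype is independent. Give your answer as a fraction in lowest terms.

ABO cross BO × AO → 1/4 O, 1/4 A, 1/4 B, 1/4 AB.
So P(type AB) = 1/4 per child.
P(not type AB) = 3/4 for one child; (3/4)^4 = 81/256.

81/256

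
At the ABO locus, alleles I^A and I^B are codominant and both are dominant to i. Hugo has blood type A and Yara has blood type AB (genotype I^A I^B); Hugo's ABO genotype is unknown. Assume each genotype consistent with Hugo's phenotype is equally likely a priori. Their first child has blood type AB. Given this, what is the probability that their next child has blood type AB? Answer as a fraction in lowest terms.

Possible genotypes: Hugo ∈ {I^A I^A, I^A i}; Yara ∈ {I^A I^B}.
Weight each parental genotype pair by prior × P(type-AB child):
  I^A I^A × I^A I^B: posterior weight 2/3; P(next child type AB) = 1/2.
  I^A i × I^A I^B: posterior weight 1/3; P(next child type AB) = 1/4.
Weighted sum = 5/12.

5/12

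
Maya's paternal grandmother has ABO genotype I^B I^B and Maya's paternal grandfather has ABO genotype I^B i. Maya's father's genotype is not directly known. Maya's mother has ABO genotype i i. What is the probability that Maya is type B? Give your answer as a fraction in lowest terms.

Maya's father's ABO genotype from I^B I^B × I^B i: 1/2 I^B I^B, 1/2 I^B i.
Crossing each possibility with the mother i i and summing P(type B): 1/2·1 + 1/2·1/2 = 3/4.

3/4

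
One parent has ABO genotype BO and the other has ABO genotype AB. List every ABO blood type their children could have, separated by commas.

A, B, AB

Gametes from BO × AB give offspring ABO genotypes AB, AO, BB, BO, i.e. phenotypes A, B, AB.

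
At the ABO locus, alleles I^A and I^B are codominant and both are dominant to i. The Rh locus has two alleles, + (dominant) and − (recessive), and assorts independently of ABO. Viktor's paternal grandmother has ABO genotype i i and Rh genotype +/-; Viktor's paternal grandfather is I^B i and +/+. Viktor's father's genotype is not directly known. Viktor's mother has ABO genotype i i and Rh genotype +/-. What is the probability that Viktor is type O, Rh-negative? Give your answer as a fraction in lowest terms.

3/32

Viktor's father's ABO genotype from i i × I^B i: 1/2 I^B i, 1/2 i i.
Crossing each possibility with the mother i i and summing P(type O): 1/2·1/2 + 1/2·1 = 3/4.
Similarly for Rh via the father's Rh distribution: P(Rh-) = 1/8.
Independent loci: 3/4 × 1/8 = 3/32.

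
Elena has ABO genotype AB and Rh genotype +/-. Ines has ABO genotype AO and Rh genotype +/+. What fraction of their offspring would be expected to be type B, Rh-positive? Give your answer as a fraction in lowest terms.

1/4

ABO cross AB × AO → offspring phenotypes: 1/2 A, 1/4 B, 1/4 AB.
Rh cross +/- × +/+ → 1 Rh+.
Independent loci: P(type B, Rh-positive) = 1/4 × 1 = 1/4.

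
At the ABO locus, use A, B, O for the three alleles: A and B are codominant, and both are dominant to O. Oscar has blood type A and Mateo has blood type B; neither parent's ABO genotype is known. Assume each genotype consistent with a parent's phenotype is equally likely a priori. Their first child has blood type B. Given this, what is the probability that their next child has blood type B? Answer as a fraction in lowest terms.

Possible genotypes: Oscar ∈ {AA, AO}; Mateo ∈ {BB, BO}.
Weight each parental genotype pair by prior × P(type-B child):
  AO × BB: posterior weight 2/3; P(next child type B) = 1/2.
  AO × BO: posterior weight 1/3; P(next child type B) = 1/4.
Weighted sum = 5/12.

5/12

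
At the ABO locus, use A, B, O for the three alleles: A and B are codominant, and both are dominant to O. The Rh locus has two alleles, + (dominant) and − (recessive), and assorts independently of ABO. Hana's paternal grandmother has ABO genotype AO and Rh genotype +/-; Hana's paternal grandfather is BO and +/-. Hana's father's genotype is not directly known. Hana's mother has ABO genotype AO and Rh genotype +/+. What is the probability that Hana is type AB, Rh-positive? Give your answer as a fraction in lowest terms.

Hana's father's ABO genotype from AO × BO: 1/4 AB, 1/4 AO, 1/4 BO, 1/4 OO.
Crossing each possibility with the mother AO and summing P(type AB): 1/4·1/4 + 1/4·0 + 1/4·1/4 + 1/4·0 = 1/8.
Similarly for Rh via the father's Rh distribution: P(Rh+) = 1.
Independent loci: 1/8 × 1 = 1/8.

1/8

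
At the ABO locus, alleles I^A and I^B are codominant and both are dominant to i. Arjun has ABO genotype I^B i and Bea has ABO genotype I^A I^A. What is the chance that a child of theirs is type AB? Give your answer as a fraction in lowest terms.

1/2

ABO cross I^B i × I^A I^A → offspring phenotypes: 1/2 A, 1/2 AB.
So P(type AB) = 1/2.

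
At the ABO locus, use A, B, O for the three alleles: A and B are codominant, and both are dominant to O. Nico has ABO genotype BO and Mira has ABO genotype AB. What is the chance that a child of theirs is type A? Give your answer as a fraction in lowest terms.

ABO cross BO × AB → offspring phenotypes: 1/4 A, 1/2 B, 1/4 AB.
So P(type A) = 1/4.

1/4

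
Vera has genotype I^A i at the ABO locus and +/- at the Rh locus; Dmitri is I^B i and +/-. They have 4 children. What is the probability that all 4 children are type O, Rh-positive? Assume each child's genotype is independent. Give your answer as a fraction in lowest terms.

81/65536

ABO cross I^A i × I^B i → 1/4 O, 1/4 A, 1/4 B, 1/4 AB.
Rh cross +/- × +/- → 3/4 Rh+, 1/4 Rh-; so P(type O, Rh-positive) = 1/4 × 3/4 = 3/16 per child.
All 4 independent: (3/16)^4 = 81/65536.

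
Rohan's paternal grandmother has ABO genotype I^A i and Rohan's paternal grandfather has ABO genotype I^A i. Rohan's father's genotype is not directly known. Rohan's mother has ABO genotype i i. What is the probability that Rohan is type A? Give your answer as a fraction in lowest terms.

Rohan's father's ABO genotype from I^A i × I^A i: 1/4 I^A I^A, 1/2 I^A i, 1/4 i i.
Crossing each possibility with the mother i i and summing P(type A): 1/4·1 + 1/2·1/2 + 1/4·0 = 1/2.

1/2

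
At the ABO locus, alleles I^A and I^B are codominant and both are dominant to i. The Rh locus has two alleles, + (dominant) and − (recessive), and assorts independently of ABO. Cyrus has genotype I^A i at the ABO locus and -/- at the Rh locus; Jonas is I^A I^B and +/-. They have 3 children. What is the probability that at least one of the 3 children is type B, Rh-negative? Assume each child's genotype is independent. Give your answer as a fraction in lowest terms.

ABO cross I^A i × I^A I^B → 1/2 A, 1/4 B, 1/4 AB.
Rh cross -/- × +/- → 1/2 Rh+, 1/2 Rh-; so P(type B, Rh-negative) = 1/4 × 1/2 = 1/8 per child.
P(none) = (7/8)^3 = 343/512; P(at least one) = 1 − 343/512 = 169/512.

169/512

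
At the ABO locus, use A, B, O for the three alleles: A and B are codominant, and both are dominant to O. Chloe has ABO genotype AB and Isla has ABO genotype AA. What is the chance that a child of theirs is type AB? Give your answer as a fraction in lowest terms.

ABO cross AB × AA → offspring phenotypes: 1/2 A, 1/2 AB.
So P(type AB) = 1/2.

1/2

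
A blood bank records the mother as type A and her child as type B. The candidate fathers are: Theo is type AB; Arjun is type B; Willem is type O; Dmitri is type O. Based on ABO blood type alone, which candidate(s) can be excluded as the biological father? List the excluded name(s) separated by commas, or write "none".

A candidate is excluded only if no genotype consistent with his phenotype could produce a type B child with a type A mother.
Willem (type O): no genotype consistent with that phenotype can produce a type-B child with a type-A mother.
Dmitri (type O): no genotype consistent with that phenotype can produce a type-B child with a type-A mother.

Willem, Dmitri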